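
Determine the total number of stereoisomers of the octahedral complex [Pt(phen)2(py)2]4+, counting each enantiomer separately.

An octahedron has six vertices in three trans pairs; every non-trans pair is cis.
Each phen is bidentate and must span two cis positions.
There are 2 geometric isomers: py trans; py cis (chiral).
One of these lacks any improper symmetry element and so occurs as an enantiomeric pair, giving 2 + 1 = 3 stereoisomers in total.

3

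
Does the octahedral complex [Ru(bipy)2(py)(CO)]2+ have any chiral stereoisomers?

yes

An octahedron has six vertices in three trans pairs; every non-trans pair is cis.
Each bipy is bidentate and must span two cis positions.
Working through the distinct placements yields 2 geometric isomers: py and CO mutually cis (chiral); py and CO mutually trans.
One of these lacks any improper symmetry element and so occurs as an enantiomeric pair, giving 2 + 1 = 3 stereoisomers in total.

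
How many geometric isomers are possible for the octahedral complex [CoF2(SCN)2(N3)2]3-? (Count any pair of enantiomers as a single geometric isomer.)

In an octahedral complex each vertex has one trans partner and four cis neighbours.
There are 5 geometric isomers: F trans, SCN trans, N3 trans; F trans, SCN cis, N3 cis; F cis, SCN trans, N3 cis; F cis, SCN cis, N3 cis (chiral); F cis, SCN cis, N3 trans.

5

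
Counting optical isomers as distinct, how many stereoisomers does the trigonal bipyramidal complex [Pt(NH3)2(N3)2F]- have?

Systematic enumeration (placing each ligand type in turn and discarding arrangements equivalent by rotation or reflection) gives 5 geometric isomers.
One of these lacks any improper symmetry element and so occurs as an enantiomeric pair, giving 5 + 1 = 6 stereoisomers in total.

6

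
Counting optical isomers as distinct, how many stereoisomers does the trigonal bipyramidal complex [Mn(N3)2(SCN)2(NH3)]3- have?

In a trigonal bipyramid the two axial positions differ from the three equatorial ones.
Systematic enumeration (placing each ligand type in turn and discarding arrangements equivalent by rotation or reflection) gives 5 geometric isomers.
One of these lacks any improper symmetry element and so occurs as an enantiomeric pair, giving 5 + 1 = 6 stereoisomers in total.

6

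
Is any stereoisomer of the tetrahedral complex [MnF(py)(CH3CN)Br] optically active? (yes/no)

yes

Only one geometric arrangement is possible; it has no improper symmetry element, so it exists as a pair of enantiomers (2 stereoisomers).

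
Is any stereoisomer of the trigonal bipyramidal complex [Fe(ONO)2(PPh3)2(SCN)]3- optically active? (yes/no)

Placing the ligands in turn and identifying arrangements related by rotation or reflection leaves 5 distinct geometric isomers.
One of these lacks any improper symmetry element and so occurs as an enantiomeric pair, giving 5 + 1 = 6 stereoisomers in total.

yes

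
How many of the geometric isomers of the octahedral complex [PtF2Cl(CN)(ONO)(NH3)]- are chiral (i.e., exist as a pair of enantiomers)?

Placing the ligands in turn and identifying arrangements related by rotation or reflection leaves 9 distinct geometric isomers.
Of these, 6 lack any improper symmetry element and so occur as enantiomeric pairs, giving 9 + 6 = 15 stereoisomers in total.

6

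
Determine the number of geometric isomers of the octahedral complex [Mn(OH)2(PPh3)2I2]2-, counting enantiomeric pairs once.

The distinct arrangements are (5 in all): OH trans, PPh3 trans, I trans; OH cis, PPh3 cis, I trans; OH cis, PPh3 trans, I cis; OH cis, PPh3 cis, I cis (chiral); OH trans, PPh3 cis, I cis.

5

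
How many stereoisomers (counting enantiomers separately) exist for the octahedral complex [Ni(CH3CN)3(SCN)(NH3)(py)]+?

5

The distinct arrangements are (4 in all): CH3CN mer (3 arrangements); CH3CN fac (chiral).
One of these lacks any improper symmetry element and so occurs as an enantiomeric pair, giving 4 + 1 = 5 stereoisomers in total.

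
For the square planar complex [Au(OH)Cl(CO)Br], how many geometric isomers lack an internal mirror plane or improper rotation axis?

0

A square has two trans pairs of vertices; adjacent vertices are cis.
Systematic placement gives 3 geometric isomers: (Br/Cl trans, CO/OH trans); (Br/OH trans, CO/Cl trans); (Br/CO trans, Cl/OH trans).
Each arrangement has an internal mirror plane or centre of symmetry, so none is chiral.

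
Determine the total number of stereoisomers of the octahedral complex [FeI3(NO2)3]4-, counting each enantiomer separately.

The six octahedral sites form three mutually perpendicular trans pairs.
The distinct arrangements are (2 in all): I mer; I fac.
Each arrangement has an internal mirror plane or centre of symmetry, so none is chiral.

2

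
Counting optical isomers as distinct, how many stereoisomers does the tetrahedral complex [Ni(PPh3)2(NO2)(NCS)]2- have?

1

All four vertices of a tetrahedron are equivalent and mutually adjacent, so cis/trans isomerism cannot arise.
Only one geometric arrangement is possible.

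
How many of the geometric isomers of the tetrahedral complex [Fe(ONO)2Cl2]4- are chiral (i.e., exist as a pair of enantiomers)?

All four vertices of a tetrahedron are equivalent and mutually adjacent, so cis/trans isomerism cannot arise.
Only one geometric arrangement is possible.

0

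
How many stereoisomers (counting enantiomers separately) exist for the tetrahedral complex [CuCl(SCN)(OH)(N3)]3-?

2

All four vertices of a tetrahedron are equivalent and mutually adjacent, so cis/trans isomerism cannot arise.
Only one geometric arrangement is possible; it has no improper symmetry element, so it exists as a pair of enantiomers (2 stereoisomers).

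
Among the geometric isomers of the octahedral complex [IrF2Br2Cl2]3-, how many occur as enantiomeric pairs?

1

Systematic placement gives 5 geometric isomers: F trans, Br trans, Cl trans; F cis, Br trans, Cl cis; F trans, Br cis, Cl cis; F cis, Br cis, Cl cis (chiral); F cis, Br cis, Cl trans.
One of these lacks any improper symmetry element and so occurs as an enantiomeric pair, giving 5 + 1 = 6 stereoisomers in total.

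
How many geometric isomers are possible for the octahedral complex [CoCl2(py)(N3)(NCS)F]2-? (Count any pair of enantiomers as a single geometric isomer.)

In an octahedral complex each vertex has one trans partner and four cis neighbours.
Placing the ligands in turn and identifying arrangements related by rotation or reflection leaves 9 distinct geometric isomers.

9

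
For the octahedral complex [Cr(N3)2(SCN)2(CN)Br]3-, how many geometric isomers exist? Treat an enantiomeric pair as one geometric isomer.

6

The six octahedral sites form three mutually perpendicular trans pairs.
There are 6 geometric isomers: N3 trans, SCN trans; N3 cis, SCN cis (3 arrangements, 2 chiral); N3 cis, SCN trans; N3 trans, SCN cis.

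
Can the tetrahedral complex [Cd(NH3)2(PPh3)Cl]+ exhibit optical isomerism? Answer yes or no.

no

Only one geometric arrangement is possible.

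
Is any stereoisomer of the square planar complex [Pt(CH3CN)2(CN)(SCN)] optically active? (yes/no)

no

Systematic placement gives 2 geometric isomers: CH3CN cis; CH3CN trans.
Each arrangement has an internal mirror plane or centre of symmetry, so none is chiral.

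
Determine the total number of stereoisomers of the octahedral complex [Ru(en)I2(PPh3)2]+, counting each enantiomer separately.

4

An octahedron has six vertices in three trans pairs; every non-trans pair is cis.
Each en is bidentate and must span two cis positions.
Working through the distinct placements yields 3 geometric isomers: I trans, PPh3 cis; I cis, PPh3 cis (chiral); I cis, PPh3 trans.
One of these lacks any improper symmetry element and so occurs as an enantiomeric pair, giving 3 + 1 = 4 stereoisomers in total.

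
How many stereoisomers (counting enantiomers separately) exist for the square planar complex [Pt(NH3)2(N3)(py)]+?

Working through the distinct placements yields 2 geometric isomers: NH3 cis; NH3 trans.
Each arrangement has an internal mirror plane or centre of symmetry, so none is chiral.

2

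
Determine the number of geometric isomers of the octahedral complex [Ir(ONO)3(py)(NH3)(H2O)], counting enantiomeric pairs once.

The six octahedral sites form three mutually perpendicular trans pairs.
There are 4 geometric isomers: ONO mer (3 arrangements); ONO fac (chiral).

4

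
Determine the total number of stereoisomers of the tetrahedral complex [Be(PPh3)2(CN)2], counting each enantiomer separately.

In a tetrahedral complex all four positions are equivalent and every pair of ligands is adjacent — there is no cis/trans distinction.
Only one geometric arrangement is possible.

1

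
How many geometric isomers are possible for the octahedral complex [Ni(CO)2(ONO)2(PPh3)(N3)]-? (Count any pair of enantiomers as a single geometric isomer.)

The six octahedral sites form three mutually perpendicular trans pairs.
Systematic placement gives 6 geometric isomers: CO trans, ONO cis; CO trans, ONO trans; CO cis, ONO cis (3 arrangements, 2 chiral); CO cis, ONO trans.

6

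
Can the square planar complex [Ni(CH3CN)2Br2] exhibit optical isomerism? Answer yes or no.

A square has two trans pairs of vertices; adjacent vertices are cis.
There are 2 geometric isomers: CH3CN cis; CH3CN trans.
Each arrangement has an internal mirror plane or centre of symmetry, so none is chiral.

no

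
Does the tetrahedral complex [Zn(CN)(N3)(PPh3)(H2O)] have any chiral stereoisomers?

yes

All four vertices of a tetrahedron are equivalent and mutually adjacent, so cis/trans isomerism cannot arise.
Only one geometric arrangement is possible; it has no improper symmetry element, so it exists as a pair of enantiomers (2 stereoisomers).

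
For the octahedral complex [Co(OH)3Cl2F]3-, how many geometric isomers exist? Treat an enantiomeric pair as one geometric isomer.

The distinct arrangements are (3 in all): OH mer, Cl trans; OH mer, Cl cis; OH fac, Cl cis.

3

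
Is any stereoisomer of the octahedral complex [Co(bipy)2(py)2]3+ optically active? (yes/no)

The six octahedral sites form three mutually perpendicular trans pairs.
Each bipy is bidentate and must span two cis positions.
There are 2 geometric isomers: py trans; py cis (chiral).
One of these lacks any improper symmetry element and so occurs as an enantiomeric pair, giving 2 + 1 = 3 stereoisomers in total.

yes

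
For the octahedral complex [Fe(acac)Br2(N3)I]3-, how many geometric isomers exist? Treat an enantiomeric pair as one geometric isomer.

In an octahedral complex each vertex has one trans partner and four cis neighbours.
Each acac is bidentate and must span two cis positions.
The distinct arrangements are (4 in all): Br trans; Br cis (3 arrangements, 2 chiral).

4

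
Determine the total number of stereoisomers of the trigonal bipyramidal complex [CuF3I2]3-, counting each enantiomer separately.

A trigonal bipyramid has two axial and three equatorial sites, which are chemically inequivalent.
Working through the distinct placements yields 3 geometric isomers: I both equatorial; I one axial, one equatorial; I both axial.
Each arrangement has an internal mirror plane or centre of symmetry, so none is chiral.

3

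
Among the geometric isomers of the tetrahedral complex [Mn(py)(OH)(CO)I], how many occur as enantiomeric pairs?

1

In a tetrahedral complex all four positions are equivalent and every pair of ligands is adjacent — there is no cis/trans distinction.
Only one geometric arrangement is possible; it has no improper symmetry element, so it exists as a pair of enantiomers (2 stereoisomers).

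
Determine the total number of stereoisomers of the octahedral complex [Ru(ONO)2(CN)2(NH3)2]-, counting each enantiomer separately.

Systematic placement gives 5 geometric isomers: ONO trans, CN trans, NH3 trans; ONO cis, CN trans, NH3 cis; ONO trans, CN cis, NH3 cis; ONO cis, CN cis, NH3 cis (chiral); ONO cis, CN cis, NH3 trans.
One of these lacks any improper symmetry element and so occurs as an enantiomeric pair, giving 5 + 1 = 6 stereoisomers in total.

6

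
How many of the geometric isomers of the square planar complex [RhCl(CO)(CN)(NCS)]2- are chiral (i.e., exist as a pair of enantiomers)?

0

Systematic placement gives 3 geometric isomers: (CN/Cl trans, CO/NCS trans); (CN/NCS trans, CO/Cl trans); (CN/CO trans, Cl/NCS trans).
Each arrangement has an internal mirror plane or centre of symmetry, so none is chiral.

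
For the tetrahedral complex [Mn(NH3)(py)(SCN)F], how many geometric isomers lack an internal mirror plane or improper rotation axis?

Only one geometric arrangement is possible; it has no improper symmetry element, so it exists as a pair of enantiomers (2 stereoisomers).

1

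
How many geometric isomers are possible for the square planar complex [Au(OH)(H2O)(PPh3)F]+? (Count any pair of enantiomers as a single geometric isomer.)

A square has two trans pairs of vertices; adjacent vertices are cis.
There are 3 geometric isomers: (F/OH trans, H2O/PPh3 trans); (F/PPh3 trans, H2O/OH trans); (F/H2O trans, OH/PPh3 trans).

3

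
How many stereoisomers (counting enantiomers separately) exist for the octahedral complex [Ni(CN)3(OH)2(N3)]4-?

3

An octahedron has six vertices in three trans pairs; every non-trans pair is cis.
Systematic placement gives 3 geometric isomers: CN mer, OH trans; CN mer, OH cis; CN fac, OH cis.
Each arrangement has an internal mirror plane or centre of symmetry, so none is chiral.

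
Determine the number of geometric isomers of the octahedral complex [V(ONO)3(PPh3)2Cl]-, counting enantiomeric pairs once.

In an octahedral complex each vertex has one trans partner and four cis neighbours.
The distinct arrangements are (3 in all): ONO mer, PPh3 trans; ONO fac, PPh3 cis; ONO mer, PPh3 cis.

3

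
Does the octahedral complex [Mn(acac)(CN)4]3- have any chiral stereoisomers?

In an octahedral complex each vertex has one trans partner and four cis neighbours.
Each acac is bidentate and must span two cis positions.
Only one geometric arrangement is possible.

no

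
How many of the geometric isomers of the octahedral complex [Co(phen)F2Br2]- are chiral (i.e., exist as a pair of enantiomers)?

An octahedron has six vertices in three trans pairs; every non-trans pair is cis.
Each phen is bidentate and must span two cis positions.
Systematic placement gives 3 geometric isomers: F cis, Br trans; F cis, Br cis (chiral); F trans, Br cis.
One of these lacks any improper symmetry element and so occurs as an enantiomeric pair, giving 3 + 1 = 4 stereoisomers in total.

1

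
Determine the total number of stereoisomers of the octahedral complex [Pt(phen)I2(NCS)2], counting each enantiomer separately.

4

An octahedron has six vertices in three trans pairs; every non-trans pair is cis.
Each phen is bidentate and must span two cis positions.
There are 3 geometric isomers: I trans, NCS cis; I cis, NCS cis (chiral); I cis, NCS trans.
One of these lacks any improper symmetry element and so occurs as an enantiomeric pair, giving 3 + 1 = 4 stereoisomers in total.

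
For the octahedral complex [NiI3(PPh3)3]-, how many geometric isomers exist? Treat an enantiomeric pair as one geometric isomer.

The six octahedral sites form three mutually perpendicular trans pairs.
There are 2 geometric isomers: I mer; I fac.

2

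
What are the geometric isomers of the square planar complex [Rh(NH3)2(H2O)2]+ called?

A square has two trans pairs of vertices; adjacent vertices are cis.
There are 2 geometric isomers: NH3 cis; NH3 trans.

cis and trans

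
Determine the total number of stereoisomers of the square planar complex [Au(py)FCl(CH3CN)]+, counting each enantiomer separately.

3

A square has two trans pairs of vertices; adjacent vertices are cis.
There are 3 geometric isomers: (CH3CN/F trans, Cl/py trans); (CH3CN/py trans, Cl/F trans); (CH3CN/Cl trans, F/py trans).
Each arrangement has an internal mirror plane or centre of symmetry, so none is chiral.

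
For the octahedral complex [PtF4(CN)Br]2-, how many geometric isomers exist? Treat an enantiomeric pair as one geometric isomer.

An octahedron has six vertices in three trans pairs; every non-trans pair is cis.
Working through the distinct placements yields 2 geometric isomers: CN and Br mutually trans; CN and Br mutually cis.

2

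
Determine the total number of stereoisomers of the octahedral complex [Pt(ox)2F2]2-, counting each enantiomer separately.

Each ox is bidentate and must span two cis positions.
Working through the distinct placements yields 2 geometric isomers: F trans; F cis (chiral).
One of these lacks any improper symmetry element and so occurs as an enantiomeric pair, giving 2 + 1 = 3 stereoisomers in total.

3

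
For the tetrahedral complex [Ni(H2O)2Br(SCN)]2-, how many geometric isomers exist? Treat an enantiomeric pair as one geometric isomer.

All four vertices of a tetrahedron are equivalent and mutually adjacent, so cis/trans isomerism cannot arise.
Only one geometric arrangement is possible.

1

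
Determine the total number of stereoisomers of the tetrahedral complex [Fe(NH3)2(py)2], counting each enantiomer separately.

1

All four vertices of a tetrahedron are equivalent and mutually adjacent, so cis/trans isomerism cannot arise.
Only one geometric arrangement is possible.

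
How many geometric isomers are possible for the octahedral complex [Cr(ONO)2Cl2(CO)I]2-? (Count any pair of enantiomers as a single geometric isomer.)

6

An octahedron has six vertices in three trans pairs; every non-trans pair is cis.
Working through the distinct placements yields 6 geometric isomers: ONO trans, Cl cis; ONO cis, Cl cis (3 arrangements, 2 chiral); ONO trans, Cl trans; ONO cis, Cl trans.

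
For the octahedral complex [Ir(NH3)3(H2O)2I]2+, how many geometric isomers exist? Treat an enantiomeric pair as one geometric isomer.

Working through the distinct placements yields 3 geometric isomers: NH3 mer, H2O trans; NH3 mer, H2O cis; NH3 fac, H2O cis.

3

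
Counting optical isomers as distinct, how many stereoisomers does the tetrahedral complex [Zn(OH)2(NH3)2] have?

1

In a tetrahedral complex all four positions are equivalent and every pair of ligands is adjacent — there is no cis/trans distinction.
Only one geometric arrangement is possible.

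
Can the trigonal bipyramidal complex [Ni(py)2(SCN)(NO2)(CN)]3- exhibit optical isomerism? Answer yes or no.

yes

In a trigonal bipyramid the two axial positions differ from the three equatorial ones.
Placing the ligands in turn and identifying arrangements related by rotation or reflection leaves 7 distinct geometric isomers.
Of these, 3 lack any improper symmetry element and so occur as enantiomeric pairs, giving 7 + 3 = 10 stereoisomers in total.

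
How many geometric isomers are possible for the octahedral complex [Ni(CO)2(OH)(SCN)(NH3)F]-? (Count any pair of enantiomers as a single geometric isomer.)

9

An octahedron has six vertices in three trans pairs; every non-trans pair is cis.
Exhaustive case analysis gives 9 geometric isomers.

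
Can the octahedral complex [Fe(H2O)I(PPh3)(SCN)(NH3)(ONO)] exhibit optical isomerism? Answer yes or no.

yes

The six octahedral sites form three mutually perpendicular trans pairs.
Systematic enumeration (placing each ligand type in turn and discarding arrangements equivalent by rotation or reflection) gives 15 geometric isomers.
Of these, 15 lack any improper symmetry element and so occur as enantiomeric pairs, giving 15 + 15 = 30 stereoisomers in total.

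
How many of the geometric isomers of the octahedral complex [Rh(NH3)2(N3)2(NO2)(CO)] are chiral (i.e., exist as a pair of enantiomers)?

2

The six octahedral sites form three mutually perpendicular trans pairs.
Systematic placement gives 6 geometric isomers: NH3 cis, N3 cis (3 arrangements, 2 chiral); NH3 trans, N3 cis; NH3 cis, N3 trans; NH3 trans, N3 trans.
Of these, 2 lack any improper symmetry element and so occur as enantiomeric pairs, giving 6 + 2 = 8 stereoisomers in total.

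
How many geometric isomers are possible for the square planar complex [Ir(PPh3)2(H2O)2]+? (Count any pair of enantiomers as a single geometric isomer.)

In a square planar complex each vertex has one trans partner and two cis neighbours.
The distinct arrangements are (2 in all): PPh3 cis; PPh3 trans.

2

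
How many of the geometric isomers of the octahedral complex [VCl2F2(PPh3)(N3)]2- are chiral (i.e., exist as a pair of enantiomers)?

In an octahedral complex each vertex has one trans partner and four cis neighbours.
Systematic placement gives 6 geometric isomers: Cl trans, F trans; Cl trans, F cis; Cl cis, F cis (3 arrangements, 2 chiral); Cl cis, F trans.
Of these, 2 lack any improper symmetry element and so occur as enantiomeric pairs, giving 6 + 2 = 8 stereoisomers in total.

2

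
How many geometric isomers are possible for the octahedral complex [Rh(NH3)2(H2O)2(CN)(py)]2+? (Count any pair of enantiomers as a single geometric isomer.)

The six octahedral sites form three mutually perpendicular trans pairs.
Systematic placement gives 6 geometric isomers: NH3 cis, H2O cis (3 arrangements, 2 chiral); NH3 trans, H2O cis; NH3 cis, H2O trans; NH3 trans, H2O trans.

6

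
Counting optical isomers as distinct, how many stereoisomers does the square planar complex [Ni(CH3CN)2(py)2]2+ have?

A square has two trans pairs of vertices; adjacent vertices are cis.
Systematic placement gives 2 geometric isomers: CH3CN cis; CH3CN trans.
Each arrangement has an internal mirror plane or centre of symmetry, so none is chiral.

2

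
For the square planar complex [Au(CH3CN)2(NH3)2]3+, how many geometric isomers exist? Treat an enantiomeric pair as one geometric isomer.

A square has two trans pairs of vertices; adjacent vertices are cis.
There are 2 geometric isomers: CH3CN cis; CH3CN trans.

2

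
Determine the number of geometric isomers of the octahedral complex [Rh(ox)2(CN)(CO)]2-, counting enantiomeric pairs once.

Each ox is bidentate and must span two cis positions.
The distinct arrangements are (2 in all): CN and CO mutually trans; CN and CO mutually cis (chiral).

2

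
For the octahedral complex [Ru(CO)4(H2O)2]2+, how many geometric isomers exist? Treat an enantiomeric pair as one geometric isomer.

2

In an octahedral complex each vertex has one trans partner and four cis neighbours.
Working through the distinct placements yields 2 geometric isomers: H2O trans; H2O cis.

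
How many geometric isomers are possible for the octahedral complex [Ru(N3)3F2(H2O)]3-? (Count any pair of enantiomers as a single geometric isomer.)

The distinct arrangements are (3 in all): N3 mer, F trans; N3 mer, F cis; N3 fac, F cis.

3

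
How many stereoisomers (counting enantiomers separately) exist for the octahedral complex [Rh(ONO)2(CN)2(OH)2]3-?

6

In an octahedral complex each vertex has one trans partner and four cis neighbours.
There are 5 geometric isomers: ONO trans, CN trans, OH trans; ONO cis, CN trans, OH cis; ONO trans, CN cis, OH cis; ONO cis, CN cis, OH cis (chiral); ONO cis, CN cis, OH trans.
One of these lacks any improper symmetry element and so occurs as an enantiomeric pair, giving 5 + 1 = 6 stereoisomers in total.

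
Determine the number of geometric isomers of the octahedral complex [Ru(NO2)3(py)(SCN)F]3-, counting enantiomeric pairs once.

The six octahedral sites form three mutually perpendicular trans pairs.
Systematic placement gives 4 geometric isomers: NO2 mer (3 arrangements); NO2 fac (chiral).

4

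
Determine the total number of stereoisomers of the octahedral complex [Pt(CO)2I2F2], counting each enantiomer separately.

Systematic placement gives 5 geometric isomers: CO trans, I trans, F trans; CO trans, I cis, F cis; CO cis, I trans, F cis; CO cis, I cis, F cis (chiral); CO cis, I cis, F trans.
One of these lacks any improper symmetry element and so occurs as an enantiomeric pair, giving 5 + 1 = 6 stereoisomers in total.

6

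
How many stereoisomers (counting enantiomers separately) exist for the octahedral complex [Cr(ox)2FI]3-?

3

In an octahedral complex each vertex has one trans partner and four cis neighbours.
Each ox is bidentate and must span two cis positions.
Working through the distinct placements yields 2 geometric isomers: F and I mutually trans; F and I mutually cis (chiral).
One of these lacks any improper symmetry element and so occurs as an enantiomeric pair, giving 2 + 1 = 3 stereoisomers in total.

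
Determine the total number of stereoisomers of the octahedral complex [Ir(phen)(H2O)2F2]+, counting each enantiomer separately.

4

In an octahedral complex each vertex has one trans partner and four cis neighbours.
Each phen is bidentate and must span two cis positions.
Systematic placement gives 3 geometric isomers: H2O cis, F trans; H2O cis, F cis (chiral); H2O trans, F cis.
One of these lacks any improper symmetry element and so occurs as an enantiomeric pair, giving 3 + 1 = 4 stereoisomers in total.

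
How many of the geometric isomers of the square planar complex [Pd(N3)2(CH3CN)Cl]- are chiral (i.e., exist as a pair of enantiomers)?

A square has two trans pairs of vertices; adjacent vertices are cis.
Working through the distinct placements yields 2 geometric isomers: N3 cis; N3 trans.
Each arrangement has an internal mirror plane or centre of symmetry, so none is chiral.

0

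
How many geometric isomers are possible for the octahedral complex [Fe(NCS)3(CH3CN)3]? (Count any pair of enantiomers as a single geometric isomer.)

In an octahedral complex each vertex has one trans partner and four cis neighbours.
The distinct arrangements are (2 in all): NCS mer; NCS fac.

2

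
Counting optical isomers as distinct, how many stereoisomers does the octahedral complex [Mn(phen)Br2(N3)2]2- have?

4

Each phen is bidentate and must span two cis positions.
There are 3 geometric isomers: Br trans, N3 cis; Br cis, N3 cis (chiral); Br cis, N3 trans.
One of these lacks any improper symmetry element and so occurs as an enantiomeric pair, giving 3 + 1 = 4 stereoisomers in total.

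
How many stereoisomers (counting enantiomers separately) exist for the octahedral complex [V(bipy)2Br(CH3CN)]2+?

The six octahedral sites form three mutually perpendicular trans pairs.
Each bipy is bidentate and must span two cis positions.
The distinct arrangements are (2 in all): Br and CH3CN mutually trans; Br and CH3CN mutually cis (chiral).
One of these lacks any improper symmetry element and so occurs as an enantiomeric pair, giving 2 + 1 = 3 stereoisomers in total.

3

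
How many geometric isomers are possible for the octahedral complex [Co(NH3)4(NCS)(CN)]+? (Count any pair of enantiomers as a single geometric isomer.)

The distinct arrangements are (2 in all): NCS and CN mutually trans; NCS and CN mutually cis.

2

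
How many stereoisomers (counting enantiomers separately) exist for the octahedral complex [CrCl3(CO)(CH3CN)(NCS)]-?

5

An octahedron has six vertices in three trans pairs; every non-trans pair is cis.
The distinct arrangements are (4 in all): Cl mer (3 arrangements); Cl fac (chiral).
One of these lacks any improper symmetry element and so occurs as an enantiomeric pair, giving 4 + 1 = 5 stereoisomers in total.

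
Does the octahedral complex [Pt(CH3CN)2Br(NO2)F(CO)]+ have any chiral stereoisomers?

Placing the ligands in turn and identifying arrangements related by rotation or reflection leaves 9 distinct geometric isomers.
Of these, 6 lack any improper symmetry element and so occur as enantiomeric pairs, giving 9 + 6 = 15 stereoisomers in total.

yes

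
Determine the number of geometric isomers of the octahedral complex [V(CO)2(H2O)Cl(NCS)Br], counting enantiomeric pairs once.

An octahedron has six vertices in three trans pairs; every non-trans pair is cis.
Placing the ligands in turn and identifying arrangements related by rotation or reflection leaves 9 distinct geometric isomers.

9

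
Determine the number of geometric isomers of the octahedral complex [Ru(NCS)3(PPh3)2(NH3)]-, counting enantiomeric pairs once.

3

An octahedron has six vertices in three trans pairs; every non-trans pair is cis.
Systematic placement gives 3 geometric isomers: NCS mer, PPh3 trans; NCS mer, PPh3 cis; NCS fac, PPh3 cis.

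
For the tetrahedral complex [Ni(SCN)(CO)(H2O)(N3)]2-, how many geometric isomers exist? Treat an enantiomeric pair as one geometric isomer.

In a tetrahedral complex all four positions are equivalent and every pair of ligands is adjacent — there is no cis/trans distinction.
Only one geometric arrangement is possible; it has no improper symmetry element, so it exists as a pair of enantiomers (2 stereoisomers).

1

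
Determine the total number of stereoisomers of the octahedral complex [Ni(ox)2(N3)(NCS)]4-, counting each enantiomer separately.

The six octahedral sites form three mutually perpendicular trans pairs.
Each ox is bidentate and must span two cis positions.
Working through the distinct placements yields 2 geometric isomers: N3 and NCS mutually trans; N3 and NCS mutually cis (chiral).
One of these lacks any improper symmetry element and so occurs as an enantiomeric pair, giving 2 + 1 = 3 stereoisomers in total.

3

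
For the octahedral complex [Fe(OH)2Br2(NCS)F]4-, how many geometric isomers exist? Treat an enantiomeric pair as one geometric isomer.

The six octahedral sites form three mutually perpendicular trans pairs.
Working through the distinct placements yields 6 geometric isomers: OH trans, Br trans; OH cis, Br trans; OH trans, Br cis; OH cis, Br cis (3 arrangements, 2 chiral).

6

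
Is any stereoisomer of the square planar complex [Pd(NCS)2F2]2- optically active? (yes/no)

In a square planar complex each vertex has one trans partner and two cis neighbours.
Systematic placement gives 2 geometric isomers: NCS cis; NCS trans.
Each arrangement has an internal mirror plane or centre of symmetry, so none is chiral.

no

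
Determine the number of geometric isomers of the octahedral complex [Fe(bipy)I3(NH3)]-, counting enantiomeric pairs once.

An octahedron has six vertices in three trans pairs; every non-trans pair is cis.
Each bipy is bidentate and must span two cis positions.
Systematic placement gives 2 geometric isomers: I mer; I fac.

2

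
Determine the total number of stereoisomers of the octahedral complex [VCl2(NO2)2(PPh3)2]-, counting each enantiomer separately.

6

The six octahedral sites form three mutually perpendicular trans pairs.
The distinct arrangements are (5 in all): Cl trans, NO2 trans, PPh3 trans; Cl trans, NO2 cis, PPh3 cis; Cl cis, NO2 cis, PPh3 trans; Cl cis, NO2 cis, PPh3 cis (chiral); Cl cis, NO2 trans, PPh3 cis.
One of these lacks any improper symmetry element and so occurs as an enantiomeric pair, giving 5 + 1 = 6 stereoisomers in total.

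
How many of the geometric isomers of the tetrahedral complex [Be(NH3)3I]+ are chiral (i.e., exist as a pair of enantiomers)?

All four vertices of a tetrahedron are equivalent and mutually adjacent, so cis/trans isomerism cannot arise.
Only one geometric arrangement is possible.

0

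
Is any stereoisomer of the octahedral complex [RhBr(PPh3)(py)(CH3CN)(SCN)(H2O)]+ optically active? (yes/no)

yes

In an octahedral complex each vertex has one trans partner and four cis neighbours.
Systematic enumeration (placing each ligand type in turn and discarding arrangements equivalent by rotation or reflection) gives 15 geometric isomers.
Of these, 15 lack any improper symmetry element and so occur as enantiomeric pairs, giving 15 + 15 = 30 stereoisomers in total.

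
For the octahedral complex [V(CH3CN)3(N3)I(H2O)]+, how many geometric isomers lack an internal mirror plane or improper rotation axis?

An octahedron has six vertices in three trans pairs; every non-trans pair is cis.
The distinct arrangements are (4 in all): CH3CN mer (3 arrangements); CH3CN fac (chiral).
One of these lacks any improper symmetry element and so occurs as an enantiomeric pair, giving 4 + 1 = 5 stereoisomers in total.

1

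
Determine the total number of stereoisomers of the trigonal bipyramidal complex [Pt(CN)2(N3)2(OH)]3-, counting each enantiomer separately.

6

Systematic enumeration (placing each ligand type in turn and discarding arrangements equivalent by rotation or reflection) gives 5 geometric isomers.
One of these lacks any improper symmetry element and so occurs as an enantiomeric pair, giving 5 + 1 = 6 stereoisomers in total.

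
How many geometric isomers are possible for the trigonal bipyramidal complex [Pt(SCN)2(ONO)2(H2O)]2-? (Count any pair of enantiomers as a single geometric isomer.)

A trigonal bipyramid has two axial and three equatorial sites, which are chemically inequivalent.
Systematic enumeration (placing each ligand type in turn and discarding arrangements equivalent by rotation or reflection) gives 5 geometric isomers.

5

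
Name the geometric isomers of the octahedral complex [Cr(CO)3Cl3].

fac and mer

There are 2 geometric isomers: CO mer; CO fac.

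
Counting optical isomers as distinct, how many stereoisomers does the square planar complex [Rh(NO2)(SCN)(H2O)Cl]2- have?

3

In a square planar complex each vertex has one trans partner and two cis neighbours.
There are 3 geometric isomers: (Cl/NO2 trans, H2O/SCN trans); (Cl/SCN trans, H2O/NO2 trans); (Cl/H2O trans, NO2/SCN trans).
Each arrangement has an internal mirror plane or centre of symmetry, so none is chiral.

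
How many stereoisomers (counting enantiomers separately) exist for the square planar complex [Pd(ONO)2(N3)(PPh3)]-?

In a square planar complex each vertex has one trans partner and two cis neighbours.
The distinct arrangements are (2 in all): ONO cis; ONO trans.
Each arrangement has an internal mirror plane or centre of symmetry, so none is chiral.

2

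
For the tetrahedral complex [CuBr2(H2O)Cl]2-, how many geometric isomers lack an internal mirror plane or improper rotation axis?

In a tetrahedral complex all four positions are equivalent and every pair of ligands is adjacent — there is no cis/trans distinction.
Only one geometric arrangement is possible.

0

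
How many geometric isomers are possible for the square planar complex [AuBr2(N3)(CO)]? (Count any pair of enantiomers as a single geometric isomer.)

2

Working through the distinct placements yields 2 geometric isomers: Br cis; Br trans.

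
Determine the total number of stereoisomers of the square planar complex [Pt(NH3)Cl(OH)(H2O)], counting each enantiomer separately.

3

Working through the distinct placements yields 3 geometric isomers: (Cl/NH3 trans, H2O/OH trans); (Cl/OH trans, H2O/NH3 trans); (Cl/H2O trans, NH3/OH trans).
Each arrangement has an internal mirror plane or centre of symmetry, so none is chiral.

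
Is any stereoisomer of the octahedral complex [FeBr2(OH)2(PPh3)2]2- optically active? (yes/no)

An octahedron has six vertices in three trans pairs; every non-trans pair is cis.
Systematic placement gives 5 geometric isomers: Br trans, OH trans, PPh3 trans; Br trans, OH cis, PPh3 cis; Br cis, OH cis, PPh3 trans; Br cis, OH cis, PPh3 cis (chiral); Br cis, OH trans, PPh3 cis.
One of these lacks any improper symmetry element and so occurs as an enantiomeric pair, giving 5 + 1 = 6 stereoisomers in total.

yes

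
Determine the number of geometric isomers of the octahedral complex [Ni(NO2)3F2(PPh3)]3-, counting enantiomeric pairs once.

The six octahedral sites form three mutually perpendicular trans pairs.
The distinct arrangements are (3 in all): NO2 mer, F trans; NO2 fac, F cis; NO2 mer, F cis.

3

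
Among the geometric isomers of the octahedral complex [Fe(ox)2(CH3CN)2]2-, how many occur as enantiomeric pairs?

1

The six octahedral sites form three mutually perpendicular trans pairs.
Each ox is bidentate and must span two cis positions.
The distinct arrangements are (2 in all): CH3CN trans; CH3CN cis (chiral).
One of these lacks any improper symmetry element and so occurs as an enantiomeric pair, giving 2 + 1 = 3 stereoisomers in total.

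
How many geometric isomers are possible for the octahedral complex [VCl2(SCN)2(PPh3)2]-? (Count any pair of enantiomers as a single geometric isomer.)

In an octahedral complex each vertex has one trans partner and four cis neighbours.
Systematic placement gives 5 geometric isomers: Cl trans, SCN trans, PPh3 trans; Cl trans, SCN cis, PPh3 cis; Cl cis, SCN trans, PPh3 cis; Cl cis, SCN cis, PPh3 cis (chiral); Cl cis, SCN cis, PPh3 trans.

5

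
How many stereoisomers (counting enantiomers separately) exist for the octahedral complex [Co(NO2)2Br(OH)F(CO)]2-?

15

Exhaustive case analysis gives 9 geometric isomers.
Of these, 6 lack any improper symmetry element and so occur as enantiomeric pairs, giving 9 + 6 = 15 stereoisomers in total.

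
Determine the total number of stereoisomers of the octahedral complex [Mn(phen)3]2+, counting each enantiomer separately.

In an octahedral complex each vertex has one trans partner and four cis neighbours.
Each phen is bidentate and must span two cis positions.
Only one geometric arrangement is possible; it has no improper symmetry element, so it exists as a pair of enantiomers (2 stereoisomers).

2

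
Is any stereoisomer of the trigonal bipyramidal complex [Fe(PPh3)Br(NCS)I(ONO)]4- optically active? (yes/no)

yes

A trigonal bipyramid has two axial and three equatorial sites, which are chemically inequivalent.
Systematic enumeration (placing each ligand type in turn and discarding arrangements equivalent by rotation or reflection) gives 10 geometric isomers.
Of these, 10 lack any improper symmetry element and so occur as enantiomeric pairs, giving 10 + 10 = 20 stereoisomers in total.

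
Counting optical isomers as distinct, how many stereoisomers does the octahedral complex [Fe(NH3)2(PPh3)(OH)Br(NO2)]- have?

The six octahedral sites form three mutually perpendicular trans pairs.
Placing the ligands in turn and identifying arrangements related by rotation or reflection leaves 9 distinct geometric isomers.
Of these, 6 lack any improper symmetry element and so occur as enantiomeric pairs, giving 9 + 6 = 15 stereoisomers in total.

15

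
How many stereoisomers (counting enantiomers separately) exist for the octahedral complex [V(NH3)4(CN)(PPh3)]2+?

Systematic placement gives 2 geometric isomers: CN and PPh3 mutually cis; CN and PPh3 mutually trans.
Each arrangement has an internal mirror plane or centre of symmetry, so none is chiral.

2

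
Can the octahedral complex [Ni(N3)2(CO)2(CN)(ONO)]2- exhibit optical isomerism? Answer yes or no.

Working through the distinct placements yields 6 geometric isomers: N3 cis, CO cis (3 arrangements, 2 chiral); N3 trans, CO cis; N3 cis, CO trans; N3 trans, CO trans.
Of these, 2 lack any improper symmetry element and so occur as enantiomeric pairs, giving 6 + 2 = 8 stereoisomers in total.

yes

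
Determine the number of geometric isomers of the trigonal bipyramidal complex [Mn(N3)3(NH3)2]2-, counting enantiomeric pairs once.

A trigonal bipyramid has two axial and three equatorial sites, which are chemically inequivalent.
There are 3 geometric isomers: NH3 both equatorial; NH3 one axial, one equatorial; NH3 both axial.

3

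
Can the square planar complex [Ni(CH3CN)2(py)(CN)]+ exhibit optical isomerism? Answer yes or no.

There are 2 geometric isomers: CH3CN cis; CH3CN trans.
Each arrangement has an internal mirror plane or centre of symmetry, so none is chiral.

no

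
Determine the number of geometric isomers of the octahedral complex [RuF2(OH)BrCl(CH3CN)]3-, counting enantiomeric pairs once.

The six octahedral sites form three mutually perpendicular trans pairs.
Placing the ligands in turn and identifying arrangements related by rotation or reflection leaves 9 distinct geometric isomers.

9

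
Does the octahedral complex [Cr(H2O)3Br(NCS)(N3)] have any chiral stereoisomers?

yes

Working through the distinct placements yields 4 geometric isomers: H2O mer (3 arrangements); H2O fac (chiral).
One of these lacks any improper symmetry element and so occurs as an enantiomeric pair, giving 4 + 1 = 5 stereoisomers in total.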